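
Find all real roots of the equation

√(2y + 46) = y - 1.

y = 9

Square both sides: 2y + 46 = (y - 1)².
Expand and rearrange: y² - 4y - 45 = 0.
Solving gives y = 9 or y = -5.
Check each candidate in the original equation:
  y = 9: √(64) = 8, while y - 1 = 8 — valid.
  y = -5: √(36) = 6, while y - 1 = -6 — extraneous.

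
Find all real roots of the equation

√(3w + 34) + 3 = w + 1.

w = 10

Isolate the radical: √(3w + 34) = w - 2.
Square both sides: 3w + 34 = (w - 2)².
Expand and rearrange: w² - 7w - 30 = 0.
Solving gives w = 10 or w = -3.
Check each candidate in the original equation:
  w = 10: √(64) = 8, while w - 2 = 8 — valid.
  w = -3: √(25) = 5, while w - 2 = -5 — extraneous.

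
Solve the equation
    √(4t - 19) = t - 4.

Square both sides: 4t - 19 = (t - 4)².
Expand and rearrange: t² - 12t + 35 = 0.
Solving gives t = 7 or t = 5.
Check each candidate in the original equation:
  t = 7: √(9) = 3, while t - 4 = 3 — valid.
  t = 5: √(1) = 1, while t - 4 = 1 — valid.

t = 5 or t = 7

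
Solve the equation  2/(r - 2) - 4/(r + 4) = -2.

Multiply both sides by (r - 2)(r + 4):
2(r + 4) - 4(r - 2) = -2(r - 2)(r + 4).
Expand and collect terms: -2r² - 2r = 0.
Factor or apply the quadratic formula: r = -1 or r = 0.
Neither value makes a denominator zero (r ≠ 2, r ≠ -4), so both are valid.

r = -1 or r = 0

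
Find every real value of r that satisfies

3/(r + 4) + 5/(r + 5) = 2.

Multiply both sides by (r + 4)(r + 5):
3(r + 5) + 5(r + 4) = 2(r + 4)(r + 5).
Expand and collect terms: 2r² + 10r + 5 = 0.
By the quadratic formula, r = (-10 ± √60) / 4, so r ≈ -0.5635 or r ≈ -4.4365.
Neither value makes a denominator zero (r ≠ -4, r ≠ -5), so both are valid.

r = -4.4365 or r = -0.5635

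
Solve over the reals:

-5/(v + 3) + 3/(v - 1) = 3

v = -4.4065 or v = 1.7398

Multiply both sides by (v + 3)(v - 1):
-5(v - 1) + 3(v + 3) = 3(v + 3)(v - 1).
Expand and collect terms: 3v^2 + 8v - 23 = 0.
By the quadratic formula, v = (-8 +/- sqrt(340)) / 6, so v ~= 1.7398 or v ~= -4.4065.
Neither value makes a denominator zero (v != -3, v != 1), so both are valid.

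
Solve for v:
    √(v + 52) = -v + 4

v = -3

Square both sides: v + 52 = (-v + 4)².
Expand and rearrange: v² - 9v - 36 = 0.
Solving gives v = 12 or v = -3.
Check each candidate in the original equation:
  v = 12: √(64) = 8, while -v + 4 = -8 — extraneous.
  v = -3: √(49) = 7, while -v + 4 = 7 — valid.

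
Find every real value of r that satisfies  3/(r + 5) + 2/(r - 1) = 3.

r = -4.1153 or r = 1.782

Multiply both sides by (r + 5)(r - 1):
3(r - 1) + 2(r + 5) = 3(r + 5)(r - 1).
Expand and collect terms: 3r^2 + 7r - 22 = 0.
By the quadratic formula, r = (-7 +/- sqrt(313)) / 6, so r ~= 1.782 or r ~= -4.1153.
Neither value makes a denominator zero (r != -5, r != 1), so both are valid.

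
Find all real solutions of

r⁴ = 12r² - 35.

r = -2.6458 or r = -2.2361 or r = 2.2361 or r = 2.6458

Let u = r². The equation becomes u² - 12u + 35 = 0.
Factor: (u - 7)(u - 5) = 0, so u = 7 or u = 5.
r² = 7 gives r = ±√(7) ≈ ±2.6458.
r² = 5 gives r = ±√(5) ≈ ±2.2361.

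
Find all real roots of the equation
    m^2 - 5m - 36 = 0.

m = -4 or m = 9

Factor: (m + 4)(m - 9) = 0.
So m = -4 or m = 9.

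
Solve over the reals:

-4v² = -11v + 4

Rearrange to standard form: -4v² + 11v - 4 = 0.
Discriminant: (11)² − 4·(-4)·(-4) = 57.
Quadratic formula: v = (-11 ± √57) / (-8).
So v = 11/8 - √(57)/8 ≈ 0.4313 or v = √(57)/8 + 11/8 ≈ 2.3187.

v = 0.4313 or v = 2.3187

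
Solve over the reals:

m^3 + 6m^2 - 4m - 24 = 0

m = -6 or m = -2 or m = 2

Possible rational roots are divisors of -24. Testing m = 2 gives 0, so (m - 2) is a factor.
Divide: m^3 + 6m^2 - 4m - 24 = (m - 2)(m^2 + 8m + 12).
Factor the quadratic: m = -2 or m = -6.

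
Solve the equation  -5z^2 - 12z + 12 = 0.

Discriminant: (-12)^2 - 4*(-5)*12 = 384.
Quadratic formula: z = (12 +/- sqrt(384)) / (-10).
So z = -4*sqrt(6)/5 - 6/5 ~= -3.1596 or z = -6/5 + 4*sqrt(6)/5 ~= 0.7596.

z = -3.1596 or z = 0.7596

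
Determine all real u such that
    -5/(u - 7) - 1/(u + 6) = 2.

Multiply both sides by (u - 7)(u + 6):
-5(u + 6) - (u - 7) = 2(u - 7)(u + 6).
Expand and collect terms: 2u² + 4u - 61 = 0.
By the quadratic formula, u = (-4 ± √504) / 4, so u ≈ 4.6125 or u ≈ -6.6125.
Neither value makes a denominator zero (u ≠ 7, u ≠ -6), so both are valid.

u = -6.6125 or u = 4.6125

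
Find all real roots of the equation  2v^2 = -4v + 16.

v = -4 or v = 2

Bring every term to one side: 2v^2 + 4v - 16 = 0.
Factor: 2(v + 4)(v - 2) = 0.
So v = -4 or v = 2.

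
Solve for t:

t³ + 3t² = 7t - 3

Rearrange: t³ + 3t² - 7t + 3 = 0.
Possible rational roots are divisors of 3. Testing t = 1 gives 0, so (t - 1) is a factor.
Divide: t³ + 3t² - 7t + 3 = (t - 1)(t² + 4t - 3).
Apply the quadratic formula to t² + 4t - 3 = 0: t = (-4 ± √28)/2, i.e. t ≈ 0.6458 or t ≈ -4.6458.

t = -4.6458 or t = 0.6458 or t = 1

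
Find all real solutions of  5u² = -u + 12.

u = -1.6524 or u = 1.4524

Rearrange to standard form: 5u² + u - 12 = 0.
Discriminant: (1)² − 4·5·(-12) = 241.
Quadratic formula: u = (-1 ± √241) / 10.
So u = -1/10 + √(241)/10 ≈ 1.4524 or u = -√(241)/10 - 1/10 ≈ -1.6524.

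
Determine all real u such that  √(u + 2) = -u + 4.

Square both sides: u + 2 = (-u + 4)².
Expand and rearrange: u² - 9u + 14 = 0.
Solving gives u = 7 or u = 2.
Check each candidate in the original equation:
  u = 7: √(9) = 3, while -u + 4 = -3 — extraneous.
  u = 2: √(4) = 2, while -u + 4 = 2 — valid.

u = 2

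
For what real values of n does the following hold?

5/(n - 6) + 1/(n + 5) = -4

Multiply both sides by (n - 6)(n + 5):
5(n + 5) + (n - 6) = -4(n - 6)(n + 5).
Expand and collect terms: -4n² - 2n + 101 = 0.
By the quadratic formula, n = (2 ± √1620) / -8, so n ≈ -5.2812 or n ≈ 4.7812.
Neither value makes a denominator zero (n ≠ 6, n ≠ -5), so both are valid.

n = -5.2812 or n = 4.7812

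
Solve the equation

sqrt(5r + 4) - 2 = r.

r = 0 or r = 1

Isolate the radical: sqrt(5r + 4) = r + 2.
Square both sides: 5r + 4 = (r + 2)^2.
Expand and rearrange: r^2 - r = 0.
Solving gives r = 1 or r = 0.
Check each candidate in the original equation:
  r = 1: sqrt(9) = 3, while r + 2 = 3 — valid.
  r = 0: sqrt(4) = 2, while r + 2 = 2 — valid.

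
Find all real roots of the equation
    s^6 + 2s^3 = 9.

Let u = s^3. The equation becomes u^2 + 2u - 9 = 0.
By the quadratic formula, u = -1 + sqrt(10) or u = -sqrt(10) - 1.
s^3 = -1 + sqrt(10) gives s = (-1 + sqrt(10))^(1/3) ~= 1.2931.
s^3 = -sqrt(10) - 1 gives s = -(1 + sqrt(10))^(1/3) ~= -1.6086.

s = -1.6086 or s = 1.2931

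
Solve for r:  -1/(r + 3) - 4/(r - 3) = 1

Multiply both sides by (r + 3)(r - 3):
-(r - 3) - 4(r + 3) = (r + 3)(r - 3).
Expand and collect terms: r² + 5r = 0.
Factor or apply the quadratic formula: r = 0 or r = -5.
Neither value makes a denominator zero (r ≠ -3, r ≠ 3), so both are valid.

r = -5 or r = 0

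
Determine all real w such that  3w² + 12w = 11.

w = -4.7689 or w = 0.7689

Rearrange to standard form: 3w² + 12w - 11 = 0.
Discriminant: (12)² − 4·3·(-11) = 276.
Quadratic formula: w = (-12 ± √276) / 6.
So w = -2 + √(69)/3 ≈ 0.7689 or w = -√(69)/3 - 2 ≈ -4.7689.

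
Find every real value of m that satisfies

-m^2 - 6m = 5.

m = -5 or m = -1

Bring every term to one side: -m^2 - 6m - 5 = 0.
Factor: -1(m + 1)(m + 5) = 0.
So m = -1 or m = -5.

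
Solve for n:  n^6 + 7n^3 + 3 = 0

Let u = n^3. The equation becomes u^2 + 7u + 3 = 0.
By the quadratic formula, u = -7/2 + sqrt(37)/2 or u = -7/2 - sqrt(37)/2.
n^3 = -7/2 + sqrt(37)/2 gives n = -(7/2 - sqrt(37)/2)^(1/3) ~= -0.7712.
n^3 = -7/2 - sqrt(37)/2 gives n = -(sqrt(37)/2 + 7/2)^(1/3) ~= -1.8702.

n = -1.8702 or n = -0.7712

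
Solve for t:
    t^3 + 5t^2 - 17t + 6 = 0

t = -7.4051 or t = 0.4051 or t = 2

Possible rational roots are divisors of 6. Testing t = 2 gives 0, so (t - 2) is a factor.
Divide: t^3 + 5t^2 - 17t + 6 = (t - 2)(t^2 + 7t - 3).
Apply the quadratic formula to t^2 + 7t - 3 = 0: t = (-7 +/- sqrt(61))/2, i.e. t ~= 0.4051 or t ~= -7.4051.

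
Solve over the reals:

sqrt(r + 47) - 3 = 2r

r = 2

Isolate the radical: sqrt(r + 47) = 2r + 3.
Square both sides: r + 47 = (2r + 3)^2.
Expand and rearrange: 4r^2 + 11r - 38 = 0.
Solving gives r = 2 or r = -4.75.
Check each candidate in the original equation:
  r = 2: sqrt(49) = 7, while 2r + 3 = 7 — valid.
  r = -4.75: sqrt(42.25) = 6.5, while 2r + 3 = -6.5 — extraneous.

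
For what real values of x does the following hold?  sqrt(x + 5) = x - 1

x = 4

Square both sides: x + 5 = (x - 1)^2.
Expand and rearrange: x^2 - 3x - 4 = 0.
Solving gives x = 4 or x = -1.
Check each candidate in the original equation:
  x = 4: sqrt(9) = 3, while x - 1 = 3 — valid.
  x = -1: sqrt(4) = 2, while x - 1 = -2 — extraneous.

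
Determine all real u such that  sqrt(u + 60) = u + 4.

u = 4

Square both sides: u + 60 = (u + 4)^2.
Expand and rearrange: u^2 + 7u - 44 = 0.
Solving gives u = 4 or u = -11.
Check each candidate in the original equation:
  u = 4: sqrt(64) = 8, while u + 4 = 8 — valid.
  u = -11: sqrt(49) = 7, while u + 4 = -7 — extraneous.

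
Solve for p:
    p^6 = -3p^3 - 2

p = -1.2599 or p = -1

Let u = p^3. The equation becomes u^2 + 3u + 2 = 0.
Factor: (u + 1)(u + 2) = 0, so u = -1 or u = -2.
p^3 = -1 gives p = -1.
p^3 = -2 gives p = -(2)^(1/3) ~= -1.2599.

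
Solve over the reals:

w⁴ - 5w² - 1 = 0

w = -2.2787 or w = 2.2787

Let u = w². The equation becomes u² - 5u - 1 = 0.
By the quadratic formula, u = 5/2 + √(29)/2 or u = 5/2 - √(29)/2.
w² = 5/2 + √(29)/2 gives w = ±√(5/2 + √(29)/2) ≈ ±2.2787.
w² = 5/2 - √(29)/2 < 0 has no real solution.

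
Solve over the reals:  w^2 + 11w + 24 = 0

w = -8 or w = -3

Factor: (w + 8)(w + 3) = 0.
So w = -8 or w = -3.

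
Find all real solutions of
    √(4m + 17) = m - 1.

m = 8

Square both sides: 4m + 17 = (m - 1)².
Expand and rearrange: m² - 6m - 16 = 0.
Solving gives m = 8 or m = -2.
Check each candidate in the original equation:
  m = 8: √(49) = 7, while m - 1 = 7 — valid.
  m = -2: √(9) = 3, while m - 1 = -3 — extraneous.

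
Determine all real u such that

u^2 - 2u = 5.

u = -1.4495 or u = 3.4495

Rearrange to standard form: u^2 - 2u - 5 = 0.
Discriminant: (-2)^2 - 4*1*(-5) = 24.
Quadratic formula: u = (2 +/- sqrt(24)) / 2.
So u = 1 + sqrt(6) ~= 3.4495 or u = 1 - sqrt(6) ~= -1.4495.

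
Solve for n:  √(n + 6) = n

Square both sides: n + 6 = (n)².
Expand and rearrange: n² - n - 6 = 0.
Solving gives n = 3 or n = -2.
Check each candidate in the original equation:
  n = 3: √(9) = 3, while n = 3 — valid.
  n = -2: √(4) = 2, while n = -2 — extraneous.

n = 3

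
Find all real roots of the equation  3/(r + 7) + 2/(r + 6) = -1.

r = -11.6458 or r = -6.3542

Multiply both sides by (r + 7)(r + 6):
3(r + 6) + 2(r + 7) = -(r + 7)(r + 6).
Expand and collect terms: -r² - 18r - 74 = 0.
By the quadratic formula, r = (18 ± √28) / -2, so r ≈ -11.6458 or r ≈ -6.3542.
Neither value makes a denominator zero (r ≠ -7, r ≠ -6), so both are valid.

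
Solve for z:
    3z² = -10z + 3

z = -3.6103 or z = 0.277

Rearrange to standard form: 3z² + 10z - 3 = 0.
Discriminant: (10)² − 4·3·(-3) = 136.
Quadratic formula: z = (-10 ± √136) / 6.
So z = -5/3 + √(34)/3 ≈ 0.277 or z = -√(34)/3 - 5/3 ≈ -3.6103.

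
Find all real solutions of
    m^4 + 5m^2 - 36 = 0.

Let u = m^2. The equation becomes u^2 + 5u - 36 = 0.
Factor: (u + 9)(u - 4) = 0, so u = -9 or u = 4.
m^2 = -9 < 0 has no real solution.
m^2 = 4 gives m = +/-2.

m = -2 or m = 2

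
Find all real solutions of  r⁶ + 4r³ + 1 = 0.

Let u = r³. The equation becomes u² + 4u + 1 = 0.
By the quadratic formula, u = -2 + √(3) or u = -2 - √(3).
r³ = -2 + √(3) gives r = -∛(2 - √(3)) ≈ -0.6447.
r³ = -2 - √(3) gives r = -∛(√(3) + 2) ≈ -1.5511.

r = -1.5511 or r = -0.6447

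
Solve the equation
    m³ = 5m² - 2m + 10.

m = 5

Rearrange: m³ - 5m² + 2m - 10 = 0.
Possible rational roots are divisors of -10. Testing m = 5 gives 0, so (m - 5) is a factor.
Divide: m³ - 5m² + 2m - 10 = (m - 5)(m² + 2).
The quadratic m² + 2 has discriminant -8 < 0, so no further real roots.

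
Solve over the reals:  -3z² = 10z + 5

z = -2.7208 or z = -0.6126

Rearrange to standard form: -3z² - 10z - 5 = 0.
Discriminant: (-10)² − 4·(-3)·(-5) = 40.
Quadratic formula: z = (10 ± √40) / (-6).
So z = -5/3 - √(10)/3 ≈ -2.7208 or z = -5/3 + √(10)/3 ≈ -0.6126.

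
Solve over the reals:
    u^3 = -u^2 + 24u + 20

Rearrange: u^3 + u^2 - 24u - 20 = 0.
Possible rational roots are divisors of -20. Testing u = -5 gives 0, so (u + 5) is a factor.
Divide: u^3 + u^2 - 24u - 20 = (u + 5)(u^2 - 4u - 4).
Apply the quadratic formula to u^2 - 4u - 4 = 0: u = (4 +/- sqrt(32))/2, i.e. u ~= 4.8284 or u ~= -0.8284.

u = -5 or u = -0.8284 or u = 4.8284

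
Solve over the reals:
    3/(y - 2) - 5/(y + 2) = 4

y = -3.0895 or y = 2.5895

Multiply both sides by (y - 2)(y + 2):
3(y + 2) - 5(y - 2) = 4(y - 2)(y + 2).
Expand and collect terms: 4y² + 2y - 32 = 0.
By the quadratic formula, y = (-2 ± √516) / 8, so y ≈ 2.5895 or y ≈ -3.0895.
Neither value makes a denominator zero (y ≠ 2, y ≠ -2), so both are valid.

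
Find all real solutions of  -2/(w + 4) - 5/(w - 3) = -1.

w = -2.9161 or w = 8.9161

Multiply both sides by (w + 4)(w - 3):
-2(w - 3) - 5(w + 4) = -(w + 4)(w - 3).
Expand and collect terms: -w² + 6w + 26 = 0.
By the quadratic formula, w = (-6 ± √140) / -2, so w ≈ -2.9161 or w ≈ 8.9161.
Neither value makes a denominator zero (w ≠ -4, w ≠ 3), so both are valid.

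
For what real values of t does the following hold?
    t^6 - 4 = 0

Let u = t^3. The equation becomes u^2 - 4 = 0.
Factor: (u + 2)(u - 2) = 0, so u = -2 or u = 2.
t^3 = -2 gives t = -(2)^(1/3) ~= -1.2599.
t^3 = 2 gives t = (2)^(1/3) ~= 1.2599.

t = -1.2599 or t = 1.2599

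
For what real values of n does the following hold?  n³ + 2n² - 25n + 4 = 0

Possible rational roots are divisors of 4. Testing n = 4 gives 0, so (n - 4) is a factor.
Divide: n³ + 2n² - 25n + 4 = (n - 4)(n² + 6n - 1).
Apply the quadratic formula to n² + 6n - 1 = 0: n = (-6 ± √40)/2, i.e. n ≈ 0.1623 or n ≈ -6.1623.

n = -6.1623 or n = 0.1623 or n = 4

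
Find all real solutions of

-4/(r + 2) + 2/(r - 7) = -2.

Multiply both sides by (r + 2)(r - 7):
-4(r - 7) + 2(r + 2) = -2(r + 2)(r - 7).
Expand and collect terms: -2r² + 12r - 4 = 0.
By the quadratic formula, r = (-12 ± √112) / -4, so r ≈ 0.3542 or r ≈ 5.6458.
Neither value makes a denominator zero (r ≠ -2, r ≠ 7), so both are valid.

r = 0.3542 or r = 5.6458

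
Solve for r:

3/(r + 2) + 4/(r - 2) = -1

Multiply both sides by (r + 2)(r - 2):
3(r - 2) + 4(r + 2) = -(r + 2)(r - 2).
Expand and collect terms: -r² - 7r + 2 = 0.
By the quadratic formula, r = (7 ± √57) / -2, so r ≈ -7.2749 or r ≈ 0.2749.
Neither value makes a denominator zero (r ≠ -2, r ≠ 2), so both are valid.

r = -7.2749 or r = 0.2749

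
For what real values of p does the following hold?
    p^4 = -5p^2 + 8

Let u = p^2. The equation becomes u^2 + 5u - 8 = 0.
By the quadratic formula, u = -5/2 + sqrt(57)/2 or u = -sqrt(57)/2 - 5/2.
p^2 = -5/2 + sqrt(57)/2 gives p = +/-sqrt(-5/2 + sqrt(57)/2) ~= +/-1.1291.
p^2 = -sqrt(57)/2 - 5/2 < 0 has no real solution.

p = -1.1291 or p = 1.1291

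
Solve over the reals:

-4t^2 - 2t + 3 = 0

Discriminant: (-2)^2 - 4*(-4)*3 = 52.
Quadratic formula: t = (2 +/- sqrt(52)) / (-8).
So t = -sqrt(13)/4 - 1/4 ~= -1.1514 or t = -1/4 + sqrt(13)/4 ~= 0.6514.

t = -1.1514 or t = 0.6514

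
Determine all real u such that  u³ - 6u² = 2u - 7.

u = -1.1401 or u = 1 or u = 6.1401

Rearrange: u³ - 6u² - 2u + 7 = 0.
Possible rational roots are divisors of 7. Testing u = 1 gives 0, so (u - 1) is a factor.
Divide: u³ - 6u² - 2u + 7 = (u - 1)(u² - 5u - 7).
Apply the quadratic formula to u² - 5u - 7 = 0: u = (5 ± √53)/2, i.e. u ≈ 6.1401 or u ≈ -1.1401.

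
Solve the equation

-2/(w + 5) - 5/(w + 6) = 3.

w = -8.1196 or w = -5.2137

Multiply both sides by (w + 5)(w + 6):
-2(w + 6) - 5(w + 5) = 3(w + 5)(w + 6).
Expand and collect terms: 3w² + 40w + 127 = 0.
By the quadratic formula, w = (-40 ± √76) / 6, so w ≈ -5.2137 or w ≈ -8.1196.
Neither value makes a denominator zero (w ≠ -5, w ≠ -6), so both are valid.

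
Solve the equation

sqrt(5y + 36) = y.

Square both sides: 5y + 36 = (y)^2.
Expand and rearrange: y^2 - 5y - 36 = 0.
Solving gives y = 9 or y = -4.
Check each candidate in the original equation:
  y = 9: sqrt(81) = 9, while y = 9 — valid.
  y = -4: sqrt(16) = 4, while y = -4 — extraneous.

y = 9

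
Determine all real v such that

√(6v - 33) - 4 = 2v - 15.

v = 5.5 or v = 7

Isolate the radical: √(6v - 33) = 2v - 11.
Square both sides: 6v - 33 = (2v - 11)².
Expand and rearrange: 4v² - 50v + 154 = 0.
Solving gives v = 7 or v = 5.5.
Check each candidate in the original equation:
  v = 7: √(9) = 3, while 2v - 11 = 3 — valid.
  v = 5.5: √(0) = 0, while 2v - 11 = 0 — valid.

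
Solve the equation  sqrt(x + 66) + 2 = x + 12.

Isolate the radical: sqrt(x + 66) = x + 10.
Square both sides: x + 66 = (x + 10)^2.
Expand and rearrange: x^2 + 19x + 34 = 0.
Solving gives x = -2 or x = -17.
Check each candidate in the original equation:
  x = -2: sqrt(64) = 8, while x + 10 = 8 — valid.
  x = -17: sqrt(49) = 7, while x + 10 = -7 — extraneous.

x = -2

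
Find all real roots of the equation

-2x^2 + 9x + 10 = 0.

Discriminant: (9)^2 - 4*(-2)*10 = 161.
Quadratic formula: x = (-9 +/- sqrt(161)) / (-4).
So x = 9/4 - sqrt(161)/4 ~= -0.9221 or x = 9/4 + sqrt(161)/4 ~= 5.4221.

x = -0.9221 or x = 5.4221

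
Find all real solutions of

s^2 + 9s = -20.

Bring every term to one side: s^2 + 9s + 20 = 0.
Factor: (s + 4)(s + 5) = 0.
So s = -4 or s = -5.

s = -5 or s = -4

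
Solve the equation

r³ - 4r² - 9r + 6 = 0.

Possible rational roots are divisors of 6. Testing r = -2 gives 0, so (r + 2) is a factor.
Divide: r³ - 4r² - 9r + 6 = (r + 2)(r² - 6r + 3).
Apply the quadratic formula to r² - 6r + 3 = 0: r = (6 ± √24)/2, i.e. r ≈ 5.4495 or r ≈ 0.5505.

r = -2 or r = 0.5505 or r = 5.4495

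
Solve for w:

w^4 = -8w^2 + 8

w = -0.9481 or w = 0.9481

Let u = w^2. The equation becomes u^2 + 8u - 8 = 0.
By the quadratic formula, u = -4 + 2*sqrt(6) or u = -2*sqrt(6) - 4.
w^2 = -4 + 2*sqrt(6) gives w = +/-sqrt(-4 + 2*sqrt(6)) ~= +/-0.9481.
w^2 = -2*sqrt(6) - 4 < 0 has no real solution.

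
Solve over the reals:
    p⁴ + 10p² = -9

Let u = p². The equation becomes u² + 10u + 9 = 0.
Factor: (u + 9)(u + 1) = 0, so u = -9 or u = -1.
p² = -9 < 0 has no real solution.
p² = -1 < 0 has no real solution.

No real solutions.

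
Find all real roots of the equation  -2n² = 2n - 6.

Rearrange to standard form: -2n² - 2n + 6 = 0.
Discriminant: (-2)² − 4·(-2)·6 = 52.
Quadratic formula: n = (2 ± √52) / (-4).
So n = -√(13)/2 - 1/2 ≈ -2.3028 or n = -1/2 + √(13)/2 ≈ 1.3028.

n = -2.3028 or n = 1.3028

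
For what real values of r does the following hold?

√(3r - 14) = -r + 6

Square both sides: 3r - 14 = (-r + 6)².
Expand and rearrange: r² - 15r + 50 = 0.
Solving gives r = 10 or r = 5.
Check each candidate in the original equation:
  r = 10: √(16) = 4, while -r + 6 = -4 — extraneous.
  r = 5: √(1) = 1, while -r + 6 = 1 — valid.

r = 5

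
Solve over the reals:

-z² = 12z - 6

z = -12.4807 or z = 0.4807

Rearrange to standard form: -z² - 12z + 6 = 0.
Discriminant: (-12)² − 4·(-1)·6 = 168.
Quadratic formula: z = (12 ± √168) / (-2).
So z = -√(42) - 6 ≈ -12.4807 or z = -6 + √(42) ≈ 0.4807.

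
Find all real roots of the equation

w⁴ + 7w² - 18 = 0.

w = -1.4142 or w = 1.4142

Let u = w². The equation becomes u² + 7u - 18 = 0.
Factor: (u - 2)(u + 9) = 0, so u = 2 or u = -9.
w² = 2 gives w = ±√(2) ≈ ±1.4142.
w² = -9 < 0 has no real solution.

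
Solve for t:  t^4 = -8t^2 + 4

Let u = t^2. The equation becomes u^2 + 8u - 4 = 0.
By the quadratic formula, u = -4 + 2*sqrt(5) or u = -2*sqrt(5) - 4.
t^2 = -4 + 2*sqrt(5) gives t = +/-sqrt(-4 + 2*sqrt(5)) ~= +/-0.6871.
t^2 = -2*sqrt(5) - 4 < 0 has no real solution.

t = -0.6871 or t = 0.6871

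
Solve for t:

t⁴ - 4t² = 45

t = -3 or t = 3

Let u = t². The equation becomes u² - 4u - 45 = 0.
Factor: (u - 9)(u + 5) = 0, so u = 9 or u = -5.
t² = 9 gives t = ±3.
t² = -5 < 0 has no real solution.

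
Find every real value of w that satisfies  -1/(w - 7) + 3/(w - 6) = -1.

w = 3.6972 or w = 7.3028

Multiply both sides by (w - 7)(w - 6):
-(w - 6) + 3(w - 7) = -(w - 7)(w - 6).
Expand and collect terms: -w^2 + 11w - 27 = 0.
By the quadratic formula, w = (-11 +/- sqrt(13)) / -2, so w ~= 3.6972 or w ~= 7.3028.
Neither value makes a denominator zero (w != 7, w != 6), so both are valid.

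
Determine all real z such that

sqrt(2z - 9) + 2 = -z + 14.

Isolate the radical: sqrt(2z - 9) = -z + 12.
Square both sides: 2z - 9 = (-z + 12)^2.
Expand and rearrange: z^2 - 26z + 153 = 0.
Solving gives z = 17 or z = 9.
Check each candidate in the original equation:
  z = 17: sqrt(25) = 5, while -z + 12 = -5 — extraneous.
  z = 9: sqrt(9) = 3, while -z + 12 = 3 — valid.

z = 9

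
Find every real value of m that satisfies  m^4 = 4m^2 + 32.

m = -2.8284 or m = 2.8284

Let u = m^2. The equation becomes u^2 - 4u - 32 = 0.
Factor: (u - 8)(u + 4) = 0, so u = 8 or u = -4.
m^2 = 8 gives m = +/-2*sqrt(2) ~= +/-2.8284.
m^2 = -4 < 0 has no real solution.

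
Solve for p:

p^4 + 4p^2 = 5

p = -1 or p = 1

Let u = p^2. The equation becomes u^2 + 4u - 5 = 0.
Factor: (u + 5)(u - 1) = 0, so u = -5 or u = 1.
p^2 = -5 < 0 has no real solution.
p^2 = 1 gives p = +/-1.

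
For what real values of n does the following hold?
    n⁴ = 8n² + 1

Let u = n². The equation becomes u² - 8u - 1 = 0.
By the quadratic formula, u = 4 + √(17) or u = 4 - √(17).
n² = 4 + √(17) gives n = ±√(4 + √(17)) ≈ ±2.8501.
n² = 4 - √(17) < 0 has no real solution.

n = -2.8501 or n = 2.8501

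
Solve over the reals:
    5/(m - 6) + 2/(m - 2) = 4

m = 2.3719 or m = 7.3781

Multiply both sides by (m - 6)(m - 2):
5(m - 2) + 2(m - 6) = 4(m - 6)(m - 2).
Expand and collect terms: 4m^2 - 39m + 70 = 0.
By the quadratic formula, m = (39 +/- sqrt(401)) / 8, so m ~= 7.3781 or m ~= 2.3719.
Neither value makes a denominator zero (m != 6, m != 2), so both are valid.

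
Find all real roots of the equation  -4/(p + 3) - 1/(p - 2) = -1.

p = -0.2361 or p = 4.2361

Multiply both sides by (p + 3)(p - 2):
-4(p - 2) - (p + 3) = -(p + 3)(p - 2).
Expand and collect terms: -p^2 + 4p + 1 = 0.
By the quadratic formula, p = (-4 +/- sqrt(20)) / -2, so p ~= -0.2361 or p ~= 4.2361.
Neither value makes a denominator zero (p != -3, p != 2), so both are valid.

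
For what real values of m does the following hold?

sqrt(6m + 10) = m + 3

Square both sides: 6m + 10 = (m + 3)^2.
Expand and rearrange: m^2 - 1 = 0.
Solving gives m = 1 or m = -1.
Check each candidate in the original equation:
  m = 1: sqrt(16) = 4, while m + 3 = 4 — valid.
  m = -1: sqrt(4) = 2, while m + 3 = 2 — valid.

m = -1 or m = 1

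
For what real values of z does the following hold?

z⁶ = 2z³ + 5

z = -1.1317 or z = 1.511

Let u = z³. The equation becomes u² - 2u - 5 = 0.
By the quadratic formula, u = 1 + √(6) or u = 1 - √(6).
z³ = 1 + √(6) gives z = ∛(1 + √(6)) ≈ 1.511.
z³ = 1 - √(6) gives z = -∛(-1 + √(6)) ≈ -1.1317.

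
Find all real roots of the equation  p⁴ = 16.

p = -2 or p = 2

Let u = p². The equation becomes u² - 16 = 0.
Factor: (u + 4)(u - 4) = 0, so u = -4 or u = 4.
p² = -4 < 0 has no real solution.
p² = 4 gives p = ±2.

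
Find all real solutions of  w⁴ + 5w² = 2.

Let u = w². The equation becomes u² + 5u - 2 = 0.
By the quadratic formula, u = -5/2 + √(33)/2 or u = -√(33)/2 - 5/2.
w² = -5/2 + √(33)/2 gives w = ±√(-5/2 + √(33)/2) ≈ ±0.6101.
w² = -√(33)/2 - 5/2 < 0 has no real solution.

w = -0.6101 or w = 0.6101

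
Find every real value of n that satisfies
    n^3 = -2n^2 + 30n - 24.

n = -6.873 or n = 0.873 or n = 4

Rearrange: n^3 + 2n^2 - 30n + 24 = 0.
Possible rational roots are divisors of 24. Testing n = 4 gives 0, so (n - 4) is a factor.
Divide: n^3 + 2n^2 - 30n + 24 = (n - 4)(n^2 + 6n - 6).
Apply the quadratic formula to n^2 + 6n - 6 = 0: n = (-6 +/- sqrt(60))/2, i.e. n ~= 0.873 or n ~= -6.873.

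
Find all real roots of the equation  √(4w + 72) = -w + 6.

Square both sides: 4w + 72 = (-w + 6)².
Expand and rearrange: w² - 16w - 36 = 0.
Solving gives w = 18 or w = -2.
Check each candidate in the original equation:
  w = 18: √(144) = 12, while -w + 6 = -12 — extraneous.
  w = -2: √(64) = 8, while -w + 6 = 8 — valid.

w = -2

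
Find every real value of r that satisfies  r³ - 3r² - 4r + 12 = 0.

Possible rational roots are divisors of 12. Testing r = -2 gives 0, so (r + 2) is a factor.
Divide: r³ - 3r² - 4r + 12 = (r + 2)(r² - 5r + 6).
Factor the quadratic: r = 3 or r = 2.

r = -2 or r = 2 or r = 3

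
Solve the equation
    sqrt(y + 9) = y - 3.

Square both sides: y + 9 = (y - 3)^2.
Expand and rearrange: y^2 - 7y = 0.
Solving gives y = 7 or y = 0.
Check each candidate in the original equation:
  y = 7: sqrt(16) = 4, while y - 3 = 4 — valid.
  y = 0: sqrt(9) = 3, while y - 3 = -3 — extraneous.

y = 7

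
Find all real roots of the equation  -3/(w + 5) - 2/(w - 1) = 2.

Multiply both sides by (w + 5)(w - 1):
-3(w - 1) - 2(w + 5) = 2(w + 5)(w - 1).
Expand and collect terms: 2w² + 13w - 3 = 0.
By the quadratic formula, w = (-13 ± √193) / 4, so w ≈ 0.2231 or w ≈ -6.7231.
Neither value makes a denominator zero (w ≠ -5, w ≠ 1), so both are valid.

w = -6.7231 or w = 0.2231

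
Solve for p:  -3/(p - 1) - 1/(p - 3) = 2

p = -0.7321 or p = 2.7321

Multiply both sides by (p - 1)(p - 3):
-3(p - 3) - (p - 1) = 2(p - 1)(p - 3).
Expand and collect terms: 2p² - 4p - 4 = 0.
By the quadratic formula, p = (4 ± √48) / 4, so p ≈ 2.7321 or p ≈ -0.7321.
Neither value makes a denominator zero (p ≠ 1, p ≠ 3), so both are valid.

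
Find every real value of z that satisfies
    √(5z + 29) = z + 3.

Square both sides: 5z + 29 = (z + 3)².
Expand and rearrange: z² + z - 20 = 0.
Solving gives z = 4 or z = -5.
Check each candidate in the original equation:
  z = 4: √(49) = 7, while z + 3 = 7 — valid.
  z = -5: √(4) = 2, while z + 3 = -2 — extraneous.

z = 4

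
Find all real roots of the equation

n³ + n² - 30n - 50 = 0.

n = -5 or n = -1.7417 or n = 5.7417

Possible rational roots are divisors of -50. Testing n = -5 gives 0, so (n + 5) is a factor.
Divide: n³ + n² - 30n - 50 = (n + 5)(n² - 4n - 10).
Apply the quadratic formula to n² - 4n - 10 = 0: n = (4 ± √56)/2, i.e. n ≈ 5.7417 or n ≈ -1.7417.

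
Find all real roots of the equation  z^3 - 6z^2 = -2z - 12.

z = -1.1623 or z = 2 or z = 5.1623

Rearrange: z^3 - 6z^2 + 2z + 12 = 0.
Possible rational roots are divisors of 12. Testing z = 2 gives 0, so (z - 2) is a factor.
Divide: z^3 - 6z^2 + 2z + 12 = (z - 2)(z^2 - 4z - 6).
Apply the quadratic formula to z^2 - 4z - 6 = 0: z = (4 +/- sqrt(40))/2, i.e. z ~= 5.1623 or z ~= -1.1623.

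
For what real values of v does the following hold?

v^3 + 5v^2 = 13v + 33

Rearrange: v^3 + 5v^2 - 13v - 33 = 0.
Possible rational roots are divisors of -33. Testing v = 3 gives 0, so (v - 3) is a factor.
Divide: v^3 + 5v^2 - 13v - 33 = (v - 3)(v^2 + 8v + 11).
Apply the quadratic formula to v^2 + 8v + 11 = 0: v = (-8 +/- sqrt(20))/2, i.e. v ~= -1.7639 or v ~= -6.2361.

v = -6.2361 or v = -1.7639 or v = 3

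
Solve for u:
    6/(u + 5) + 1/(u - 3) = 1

u = -0.3723 or u = 5.3723

Multiply both sides by (u + 5)(u - 3):
6(u - 3) + (u + 5) = (u + 5)(u - 3).
Expand and collect terms: u² - 5u - 2 = 0.
By the quadratic formula, u = (5 ± √33) / 2, so u ≈ 5.3723 or u ≈ -0.3723.
Neither value makes a denominator zero (u ≠ -5, u ≠ 3), so both are valid.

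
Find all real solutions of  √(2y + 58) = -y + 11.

Square both sides: 2y + 58 = (-y + 11)².
Expand and rearrange: y² - 24y + 63 = 0.
Solving gives y = 21 or y = 3.
Check each candidate in the original equation:
  y = 21: √(100) = 10, while -y + 11 = -10 — extraneous.
  y = 3: √(64) = 8, while -y + 11 = 8 — valid.

y = 3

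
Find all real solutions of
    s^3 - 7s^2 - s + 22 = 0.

s = -1.6533 or s = 2 or s = 6.6533

Possible rational roots are divisors of 22. Testing s = 2 gives 0, so (s - 2) is a factor.
Divide: s^3 - 7s^2 - s + 22 = (s - 2)(s^2 - 5s - 11).
Apply the quadratic formula to s^2 - 5s - 11 = 0: s = (5 +/- sqrt(69))/2, i.e. s ~= 6.6533 or s ~= -1.6533.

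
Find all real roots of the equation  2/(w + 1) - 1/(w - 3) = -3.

Multiply both sides by (w + 1)(w - 3):
2(w - 3) - (w + 1) = -3(w + 1)(w - 3).
Expand and collect terms: -3w² + 5w + 16 = 0.
By the quadratic formula, w = (-5 ± √217) / -6, so w ≈ -1.6218 or w ≈ 3.2885.
Neither value makes a denominator zero (w ≠ -1, w ≠ 3), so both are valid.

w = -1.6218 or w = 3.2885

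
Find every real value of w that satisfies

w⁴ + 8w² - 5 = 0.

w = -0.7633 or w = 0.7633

Let u = w². The equation becomes u² + 8u - 5 = 0.
By the quadratic formula, u = -4 + √(21) or u = -√(21) - 4.
w² = -4 + √(21) gives w = ±√(-4 + √(21)) ≈ ±0.7633.
w² = -√(21) - 4 < 0 has no real solution.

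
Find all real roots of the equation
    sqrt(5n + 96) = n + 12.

Square both sides: 5n + 96 = (n + 12)^2.
Expand and rearrange: n^2 + 19n + 48 = 0.
Solving gives n = -3 or n = -16.
Check each candidate in the original equation:
  n = -3: sqrt(81) = 9, while n + 12 = 9 — valid.
  n = -16: sqrt(16) = 4, while n + 12 = -4 — extraneous.

n = -3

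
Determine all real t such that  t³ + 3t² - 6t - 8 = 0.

t = -4 or t = -1 or t = 2

Possible rational roots are divisors of -8. Testing t = -4 gives 0, so (t + 4) is a factor.
Divide: t³ + 3t² - 6t - 8 = (t + 4)(t² - t - 2).
Factor the quadratic: t = 2 or t = -1.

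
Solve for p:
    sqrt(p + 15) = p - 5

Square both sides: p + 15 = (p - 5)^2.
Expand and rearrange: p^2 - 11p + 10 = 0.
Solving gives p = 10 or p = 1.
Check each candidate in the original equation:
  p = 10: sqrt(25) = 5, while p - 5 = 5 — valid.
  p = 1: sqrt(16) = 4, while p - 5 = -4 — extraneous.

p = 10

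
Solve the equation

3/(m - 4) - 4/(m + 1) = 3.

m = -2.1468 or m = 4.8134

Multiply both sides by (m - 4)(m + 1):
3(m + 1) - 4(m - 4) = 3(m - 4)(m + 1).
Expand and collect terms: 3m^2 - 8m - 31 = 0.
By the quadratic formula, m = (8 +/- sqrt(436)) / 6, so m ~= 4.8134 or m ~= -2.1468.
Neither value makes a denominator zero (m != 4, m != -1), so both are valid.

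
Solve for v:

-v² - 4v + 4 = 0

v = -4.8284 or v = 0.8284

Discriminant: (-4)² − 4·(-1)·4 = 32.
Quadratic formula: v = (4 ± √32) / (-2).
So v = -2·√(2) - 2 ≈ -4.8284 or v = -2 + 2·√(2) ≈ 0.8284.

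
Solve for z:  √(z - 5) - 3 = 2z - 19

z = 9

Isolate the radical: √(z - 5) = 2z - 16.
Square both sides: z - 5 = (2z - 16)².
Expand and rearrange: 4z² - 65z + 261 = 0.
Solving gives z = 9 or z = 7.25.
Check each candidate in the original equation:
  z = 9: √(4) = 2, while 2z - 16 = 2 — valid.
  z = 7.25: √(2.25) = 1.5, while 2z - 16 = -1.5 — extraneous.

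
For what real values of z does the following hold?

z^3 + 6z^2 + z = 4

z = -5.7016 or z = -1 or z = 0.7016

Rearrange: z^3 + 6z^2 + z - 4 = 0.
Possible rational roots are divisors of -4. Testing z = -1 gives 0, so (z + 1) is a factor.
Divide: z^3 + 6z^2 + z - 4 = (z + 1)(z^2 + 5z - 4).
Apply the quadratic formula to z^2 + 5z - 4 = 0: z = (-5 +/- sqrt(41))/2, i.e. z ~= 0.7016 or z ~= -5.7016.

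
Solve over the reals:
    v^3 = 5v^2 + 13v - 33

v = -3 or v = 1.7639 or v = 6.2361

Rearrange: v^3 - 5v^2 - 13v + 33 = 0.
Possible rational roots are divisors of 33. Testing v = -3 gives 0, so (v + 3) is a factor.
Divide: v^3 - 5v^2 - 13v + 33 = (v + 3)(v^2 - 8v + 11).
Apply the quadratic formula to v^2 - 8v + 11 = 0: v = (8 +/- sqrt(20))/2, i.e. v ~= 6.2361 or v ~= 1.7639.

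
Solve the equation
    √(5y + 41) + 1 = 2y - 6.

Isolate the radical: √(5y + 41) = 2y - 7.
Square both sides: 5y + 41 = (2y - 7)².
Expand and rearrange: 4y² - 33y + 8 = 0.
Solving gives y = 8 or y = 0.25.
Check each candidate in the original equation:
  y = 8: √(81) = 9, while 2y - 7 = 9 — valid.
  y = 0.25: √(42.25) = 6.5, while 2y - 7 = -6.5 — extraneous.

y = 8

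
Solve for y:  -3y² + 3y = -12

Rearrange to standard form: -3y² + 3y + 12 = 0.
Discriminant: (3)² − 4·(-3)·12 = 153.
Quadratic formula: y = (-3 ± √153) / (-6).
So y = 1/2 - √(17)/2 ≈ -1.5616 or y = 1/2 + √(17)/2 ≈ 2.5616.

y = -1.5616 or y = 2.5616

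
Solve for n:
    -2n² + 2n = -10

Rearrange to standard form: -2n² + 2n + 10 = 0.
Discriminant: (2)² − 4·(-2)·10 = 84.
Quadratic formula: n = (-2 ± √84) / (-4).
So n = 1/2 - √(21)/2 ≈ -1.7913 or n = 1/2 + √(21)/2 ≈ 2.7913.

n = -1.7913 or n = 2.7913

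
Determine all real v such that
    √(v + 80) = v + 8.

Square both sides: v + 80 = (v + 8)².
Expand and rearrange: v² + 15v - 16 = 0.
Solving gives v = 1 or v = -16.
Check each candidate in the original equation:
  v = 1: √(81) = 9, while v + 8 = 9 — valid.
  v = -16: √(64) = 8, while v + 8 = -8 — extraneous.

v = 1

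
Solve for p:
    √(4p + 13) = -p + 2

p = -1

Square both sides: 4p + 13 = (-p + 2)².
Expand and rearrange: p² - 8p - 9 = 0.
Solving gives p = 9 or p = -1.
Check each candidate in the original equation:
  p = 9: √(49) = 7, while -p + 2 = -7 — extraneous.
  p = -1: √(9) = 3, while -p + 2 = 3 — valid.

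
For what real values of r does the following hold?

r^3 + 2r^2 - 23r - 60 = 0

Possible rational roots are divisors of -60. Testing r = 5 gives 0, so (r - 5) is a factor.
Divide: r^3 + 2r^2 - 23r - 60 = (r - 5)(r^2 + 7r + 12).
Factor the quadratic: r = -3 or r = -4.

r = -4 or r = -3 or r = 5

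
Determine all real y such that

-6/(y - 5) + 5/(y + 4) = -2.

Multiply both sides by (y - 5)(y + 4):
-6(y + 4) + 5(y - 5) = -2(y - 5)(y + 4).
Expand and collect terms: -2y² + 3y + 89 = 0.
By the quadratic formula, y = (-3 ± √721) / -4, so y ≈ -5.9629 or y ≈ 7.4629.
Neither value makes a denominator zero (y ≠ 5, y ≠ -4), so both are valid.

y = -5.9629 or y = 7.4629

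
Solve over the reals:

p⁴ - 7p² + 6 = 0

p = -2.4495 or p = -1 or p = 1 or p = 2.4495

Let u = p². The equation becomes u² - 7u + 6 = 0.
Factor: (u - 1)(u - 6) = 0, so u = 1 or u = 6.
p² = 1 gives p = ±1.
p² = 6 gives p = ±√(6) ≈ ±2.4495.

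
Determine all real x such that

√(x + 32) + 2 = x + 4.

Isolate the radical: √(x + 32) = x + 2.
Square both sides: x + 32 = (x + 2)².
Expand and rearrange: x² + 3x - 28 = 0.
Solving gives x = 4 or x = -7.
Check each candidate in the original equation:
  x = 4: √(36) = 6, while x + 2 = 6 — valid.
  x = -7: √(25) = 5, while x + 2 = -5 — extraneous.

x = 4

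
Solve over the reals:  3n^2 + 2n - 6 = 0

Discriminant: (2)^2 - 4*3*(-6) = 76.
Quadratic formula: n = (-2 +/- sqrt(76)) / 6.
So n = -1/3 + sqrt(19)/3 ~= 1.1196 or n = -sqrt(19)/3 - 1/3 ~= -1.7863.

n = -1.7863 or n = 1.1196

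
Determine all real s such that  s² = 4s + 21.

s = -3 or s = 7

Bring every term to one side: s² - 4s - 21 = 0.
Factor: (s - 7)(s + 3) = 0.
So s = 7 or s = -3.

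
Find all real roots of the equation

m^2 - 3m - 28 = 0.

Factor: (m - 7)(m + 4) = 0.
So m = 7 or m = -4.

m = -4 or m = 7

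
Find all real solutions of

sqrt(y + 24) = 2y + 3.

Square both sides: y + 24 = (2y + 3)^2.
Expand and rearrange: 4y^2 + 11y - 15 = 0.
Solving gives y = 1 or y = -3.75.
Check each candidate in the original equation:
  y = 1: sqrt(25) = 5, while 2y + 3 = 5 — valid.
  y = -3.75: sqrt(20.25) = 4.5, while 2y + 3 = -4.5 — extraneous.

y = 1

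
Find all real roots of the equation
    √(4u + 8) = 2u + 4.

Square both sides: 4u + 8 = (2u + 4)².
Expand and rearrange: 4u² + 12u + 8 = 0.
Solving gives u = -1 or u = -2.
Check each candidate in the original equation:
  u = -1: √(4) = 2, while 2u + 4 = 2 — valid.
  u = -2: √(0) = 0, while 2u + 4 = 0 — valid.

u = -2 or u = -1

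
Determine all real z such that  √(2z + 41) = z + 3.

Square both sides: 2z + 41 = (z + 3)².
Expand and rearrange: z² + 4z - 32 = 0.
Solving gives z = 4 or z = -8.
Check each candidate in the original equation:
  z = 4: √(49) = 7, while z + 3 = 7 — valid.
  z = -8: √(25) = 5, while z + 3 = -5 — extraneous.

z = 4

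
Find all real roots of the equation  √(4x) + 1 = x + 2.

Isolate the radical: √(4x) = x + 1.
Square both sides: 4x = (x + 1)².
Expand and rearrange: x² - 2x + 1 = 0.
This gives the repeated root x = 1.
Check in the original equation:
  x = 1: √(4) = 2, while x + 1 = 2 — valid.

x = 1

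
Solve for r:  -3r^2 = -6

r = -1.4142 or r = 1.4142

Rearrange to standard form: -3r^2 + 6 = 0.
Discriminant: (0)^2 - 4*(-3)*6 = 72.
Quadratic formula: r = (0 +/- sqrt(72)) / (-6).
So r = -sqrt(2) ~= -1.4142 or r = sqrt(2) ~= 1.4142.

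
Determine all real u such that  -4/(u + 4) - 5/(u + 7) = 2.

u = -10.5895 or u = -4.9105

Multiply both sides by (u + 4)(u + 7):
-4(u + 7) - 5(u + 4) = 2(u + 4)(u + 7).
Expand and collect terms: 2u² + 31u + 104 = 0.
By the quadratic formula, u = (-31 ± √129) / 4, so u ≈ -4.9105 or u ≈ -10.5895.
Neither value makes a denominator zero (u ≠ -4, u ≠ -7), so both are valid.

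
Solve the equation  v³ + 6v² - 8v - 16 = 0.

Possible rational roots are divisors of -16. Testing v = 2 gives 0, so (v - 2) is a factor.
Divide: v³ + 6v² - 8v - 16 = (v - 2)(v² + 8v + 8).
Apply the quadratic formula to v² + 8v + 8 = 0: v = (-8 ± √32)/2, i.e. v ≈ -1.1716 or v ≈ -6.8284.

v = -6.8284 or v = -1.1716 or v = 2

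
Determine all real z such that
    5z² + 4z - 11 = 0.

z = -1.9362 or z = 1.1362

Discriminant: (4)² − 4·5·(-11) = 236.
Quadratic formula: z = (-4 ± √236) / 10.
So z = -2/5 + √(59)/5 ≈ 1.1362 or z = -√(59)/5 - 2/5 ≈ -1.9362.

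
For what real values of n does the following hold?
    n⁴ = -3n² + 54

Let u = n². The equation becomes u² + 3u - 54 = 0.
Factor: (u + 9)(u - 6) = 0, so u = -9 or u = 6.
n² = -9 < 0 has no real solution.
n² = 6 gives n = ±√(6) ≈ ±2.4495.

n = -2.4495 or n = 2.4495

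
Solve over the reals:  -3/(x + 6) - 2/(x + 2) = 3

Multiply both sides by (x + 6)(x + 2):
-3(x + 2) - 2(x + 6) = 3(x + 6)(x + 2).
Expand and collect terms: 3x^2 + 29x + 54 = 0.
By the quadratic formula, x = (-29 +/- sqrt(193)) / 6, so x ~= -2.5179 or x ~= -7.1487.
Neither value makes a denominator zero (x != -6, x != -2), so both are valid.

x = -7.1487 or x = -2.5179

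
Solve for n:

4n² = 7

n = -1.3229 or n = 1.3229

Rearrange to standard form: 4n² - 7 = 0.
Discriminant: (0)² − 4·4·(-7) = 112.
Quadratic formula: n = (0 ± √112) / 8.
So n = √(7)/2 ≈ 1.3229 or n = -√(7)/2 ≈ -1.3229.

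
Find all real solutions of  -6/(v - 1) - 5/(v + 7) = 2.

v = -10.3935 or v = -1.1065

Multiply both sides by (v - 1)(v + 7):
-6(v + 7) - 5(v - 1) = 2(v - 1)(v + 7).
Expand and collect terms: 2v^2 + 23v + 23 = 0.
By the quadratic formula, v = (-23 +/- sqrt(345)) / 4, so v ~= -1.1065 or v ~= -10.3935.
Neither value makes a denominator zero (v != 1, v != -7), so both are valid.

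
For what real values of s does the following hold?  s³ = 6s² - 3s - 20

Rearrange: s³ - 6s² + 3s + 20 = 0.
Possible rational roots are divisors of 20. Testing s = 4 gives 0, so (s - 4) is a factor.
Divide: s³ - 6s² + 3s + 20 = (s - 4)(s² - 2s - 5).
Apply the quadratic formula to s² - 2s - 5 = 0: s = (2 ± √24)/2, i.e. s ≈ 3.4495 or s ≈ -1.4495.

s = -1.4495 or s = 3.4495 or s = 4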